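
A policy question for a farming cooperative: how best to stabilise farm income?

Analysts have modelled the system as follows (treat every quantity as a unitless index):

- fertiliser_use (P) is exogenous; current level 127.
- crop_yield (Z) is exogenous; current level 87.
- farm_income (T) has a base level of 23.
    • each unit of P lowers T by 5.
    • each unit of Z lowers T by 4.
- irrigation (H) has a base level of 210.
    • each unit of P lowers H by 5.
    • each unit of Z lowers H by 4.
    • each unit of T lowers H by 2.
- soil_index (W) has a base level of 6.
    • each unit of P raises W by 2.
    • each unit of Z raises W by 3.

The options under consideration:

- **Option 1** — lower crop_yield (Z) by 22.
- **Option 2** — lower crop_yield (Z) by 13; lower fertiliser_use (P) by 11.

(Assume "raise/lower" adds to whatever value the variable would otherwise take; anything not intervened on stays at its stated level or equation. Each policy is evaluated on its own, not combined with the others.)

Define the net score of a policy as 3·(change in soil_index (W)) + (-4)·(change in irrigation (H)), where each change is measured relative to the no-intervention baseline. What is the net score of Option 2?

245

Baseline:
  P = 127
  Z = 87
  T = 23 − 5·127 − 4·87 = -960
  H = 210 − 5·127 − 4·87 − 2·(-960) = 1147
  W = 6 + 2·127 + 3·87 = 521
Option 2 (Z − 13, P − 11):
  P = 127 − 11 = 116
  Z = 87 − 13 = 74
  T = 23 − 5·116 − 4·74 = -853
  H = 210 − 5·116 − 4·74 − 2·(-853) = 1040
  W = 6 + 2·116 + 3·74 = 460
ΔW = 460 − 521 = -61; ΔH = 1040 − 1147 = -107
Score = 3·(-61) + (-4)·(-107) = 245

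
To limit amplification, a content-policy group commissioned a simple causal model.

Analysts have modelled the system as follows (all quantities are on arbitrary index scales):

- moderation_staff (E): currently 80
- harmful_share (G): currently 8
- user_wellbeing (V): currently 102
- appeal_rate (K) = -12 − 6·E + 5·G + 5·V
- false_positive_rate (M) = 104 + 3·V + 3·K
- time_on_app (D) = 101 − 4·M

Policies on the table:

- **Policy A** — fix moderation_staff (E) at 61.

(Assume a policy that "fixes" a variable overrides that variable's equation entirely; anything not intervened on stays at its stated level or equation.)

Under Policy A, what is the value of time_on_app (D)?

Policy A (E := 61):
  E = 61
  G = 8
  V = 102
  K = -12 − 6·61 + 5·8 + 5·102 = 172
  M = 104 + 3·102 + 3·172 = 926
  D = 101 − 4·926 = -3603

-3603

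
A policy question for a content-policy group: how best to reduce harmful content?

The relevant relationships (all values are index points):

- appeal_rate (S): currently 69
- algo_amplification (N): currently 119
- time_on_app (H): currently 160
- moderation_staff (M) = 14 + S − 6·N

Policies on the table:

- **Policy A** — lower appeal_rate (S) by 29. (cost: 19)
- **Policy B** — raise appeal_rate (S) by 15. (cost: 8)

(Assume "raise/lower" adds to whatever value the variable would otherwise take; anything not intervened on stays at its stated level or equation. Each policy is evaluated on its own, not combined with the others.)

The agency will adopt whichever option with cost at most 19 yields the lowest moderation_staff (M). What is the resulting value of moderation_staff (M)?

Policy A (S − 29):
  S = 69 − 29 = 40
  N = 119
  M = 14 + 40 − 6·119 = -660
Policy B (S + 15):
  S = 69 + 15 = 84
  N = 119
  M = 14 + 84 − 6·119 = -616
Comparing — Policy A: M=-660, Policy B: M=-616. Lowest is -660 (Policy A).

-660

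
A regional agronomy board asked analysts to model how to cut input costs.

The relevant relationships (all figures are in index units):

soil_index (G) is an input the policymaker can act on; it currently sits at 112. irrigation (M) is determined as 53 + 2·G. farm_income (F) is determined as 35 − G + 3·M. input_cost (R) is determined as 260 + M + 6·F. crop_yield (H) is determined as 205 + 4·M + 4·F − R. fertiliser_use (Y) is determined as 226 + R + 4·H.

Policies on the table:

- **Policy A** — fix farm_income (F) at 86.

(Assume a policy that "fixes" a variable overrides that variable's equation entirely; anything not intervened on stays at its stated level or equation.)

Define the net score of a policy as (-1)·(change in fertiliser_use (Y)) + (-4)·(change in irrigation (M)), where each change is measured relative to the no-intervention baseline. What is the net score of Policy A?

Baseline:
  G = 112
  M = 53 + 2·112 = 277
  F = 35 − 112 + 3·277 = 754
  R = 260 + 277 + 6·754 = 5061
  H = 205 + 4·277 + 4·754 − 5061 = -732
  Y = 226 + 5061 + 4·(-732) = 2359
Policy A (F := 86):
  G = 112
  M = 53 + 2·112 = 277
  F = 86
  R = 260 + 277 + 6·86 = 1053
  H = 205 + 4·277 + 4·86 − 1053 = 604
  Y = 226 + 1053 + 4·604 = 3695
ΔY = 3695 − 2359 = 1336; ΔM = 277 − 277 = 0
Score = (-1)·1336 + (-4)·0 = -1336

-1336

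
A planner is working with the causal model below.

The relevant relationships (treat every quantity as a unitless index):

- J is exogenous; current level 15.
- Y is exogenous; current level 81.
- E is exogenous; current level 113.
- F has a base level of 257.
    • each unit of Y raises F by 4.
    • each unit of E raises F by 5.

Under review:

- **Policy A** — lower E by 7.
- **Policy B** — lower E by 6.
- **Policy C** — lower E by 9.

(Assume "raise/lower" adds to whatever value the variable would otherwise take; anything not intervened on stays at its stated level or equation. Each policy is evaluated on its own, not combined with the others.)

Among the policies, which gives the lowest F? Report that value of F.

1101

Policy A (E − 7):
  Y = 81
  E = 113 − 7 = 106
  F = 257 + 4·81 + 5·106 = 1111
Policy B (E − 6):
  Y = 81
  E = 113 − 6 = 107
  F = 257 + 4·81 + 5·107 = 1116
Policy C (E − 9):
  Y = 81
  E = 113 − 9 = 104
  F = 257 + 4·81 + 5·104 = 1101
Comparing — Policy A: F=1111, Policy B: F=1116, Policy C: F=1101. Lowest is 1101 (Policy C).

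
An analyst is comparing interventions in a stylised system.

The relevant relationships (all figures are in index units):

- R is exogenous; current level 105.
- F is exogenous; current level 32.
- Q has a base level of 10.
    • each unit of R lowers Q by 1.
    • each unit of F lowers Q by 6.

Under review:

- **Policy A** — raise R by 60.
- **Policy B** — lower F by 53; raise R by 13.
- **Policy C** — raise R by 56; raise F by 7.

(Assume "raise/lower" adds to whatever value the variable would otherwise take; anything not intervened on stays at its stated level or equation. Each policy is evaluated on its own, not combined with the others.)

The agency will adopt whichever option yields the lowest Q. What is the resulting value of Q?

Policy A (R + 60):
  R = 105 + 60 = 165
  F = 32
  Q = 10 − 165 − 6·32 = -347
Policy B (F − 53, R + 13):
  R = 105 + 13 = 118
  F = 32 − 53 = -21
  Q = 10 − 118 − 6·(-21) = 18
Policy C (R + 56, F + 7):
  R = 105 + 56 = 161
  F = 32 + 7 = 39
  Q = 10 − 161 − 6·39 = -385
Comparing — Policy A: Q=-347, Policy B: Q=18, Policy C: Q=-385. Lowest is -385 (Policy C).

-385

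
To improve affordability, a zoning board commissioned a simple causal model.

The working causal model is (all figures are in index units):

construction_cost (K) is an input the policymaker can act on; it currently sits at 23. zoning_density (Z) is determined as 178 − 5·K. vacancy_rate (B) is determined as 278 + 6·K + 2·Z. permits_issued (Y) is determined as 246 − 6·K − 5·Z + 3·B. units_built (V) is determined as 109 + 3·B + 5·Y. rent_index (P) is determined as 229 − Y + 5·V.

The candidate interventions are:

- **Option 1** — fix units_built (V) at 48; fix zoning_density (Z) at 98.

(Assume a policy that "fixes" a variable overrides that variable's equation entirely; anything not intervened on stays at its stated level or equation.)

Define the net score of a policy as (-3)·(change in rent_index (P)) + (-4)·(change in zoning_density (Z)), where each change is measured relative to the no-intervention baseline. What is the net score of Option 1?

Baseline:
  K = 23
  Z = 178 − 5·23 = 63
  B = 278 + 6·23 + 2·63 = 542
  Y = 246 − 6·23 − 5·63 + 3·542 = 1419
  V = 109 + 3·542 + 5·1419 = 8830
  P = 229 − 1419 + 5·8830 = 42960
Option 1 (V := 48, Z := 98):
  K = 23
  Z = 98
  B = 278 + 6·23 + 2·98 = 612
  Y = 246 − 6·23 − 5·98 + 3·612 = 1454
  V = 48
  P = 229 − 1454 + 5·48 = -985
ΔP = -985 − 42960 = -43945; ΔZ = 98 − 63 = 35
Score = (-3)·(-43945) + (-4)·35 = 131695

131695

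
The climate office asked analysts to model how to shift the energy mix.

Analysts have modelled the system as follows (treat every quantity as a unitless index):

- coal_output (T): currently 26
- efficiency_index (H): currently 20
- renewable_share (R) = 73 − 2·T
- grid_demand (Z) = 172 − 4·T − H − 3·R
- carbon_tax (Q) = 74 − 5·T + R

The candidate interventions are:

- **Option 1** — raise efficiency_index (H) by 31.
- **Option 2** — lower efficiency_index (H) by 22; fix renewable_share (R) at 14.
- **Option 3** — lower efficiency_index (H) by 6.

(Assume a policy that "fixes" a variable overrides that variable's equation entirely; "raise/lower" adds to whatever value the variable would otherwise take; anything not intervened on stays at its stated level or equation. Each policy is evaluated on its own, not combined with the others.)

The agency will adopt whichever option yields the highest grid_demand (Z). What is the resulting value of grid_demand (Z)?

Option 1 (H + 31):
  T = 26
  H = 20 + 31 = 51
  R = 73 − 2·26 = 21
  Z = 172 − 4·26 − 51 − 3·21 = -46
Option 2 (H − 22, R := 14):
  T = 26
  H = 20 − 22 = -2
  R = 14
  Z = 172 − 4·26 − (-2) − 3·14 = 28
Option 3 (H − 6):
  T = 26
  H = 20 − 6 = 14
  R = 73 − 2·26 = 21
  Z = 172 − 4·26 − 14 − 3·21 = -9
Comparing — Option 1: Z=-46, Option 2: Z=28, Option 3: Z=-9. Highest is 28 (Option 2).

28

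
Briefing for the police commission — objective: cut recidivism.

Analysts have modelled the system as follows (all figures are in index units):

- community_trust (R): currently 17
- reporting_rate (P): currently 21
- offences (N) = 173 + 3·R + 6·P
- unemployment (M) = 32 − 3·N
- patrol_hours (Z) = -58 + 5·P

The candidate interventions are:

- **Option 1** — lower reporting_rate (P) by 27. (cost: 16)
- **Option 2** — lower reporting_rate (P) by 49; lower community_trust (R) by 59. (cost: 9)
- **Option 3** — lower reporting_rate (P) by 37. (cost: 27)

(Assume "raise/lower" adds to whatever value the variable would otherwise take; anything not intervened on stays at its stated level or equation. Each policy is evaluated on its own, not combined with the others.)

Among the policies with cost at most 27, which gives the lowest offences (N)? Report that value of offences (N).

-121

Option 1 (P − 27):
  R = 17
  P = 21 − 27 = -6
  N = 173 + 3·17 + 6·(-6) = 188
Option 2 (P − 49, R − 59):
  R = 17 − 59 = -42
  P = 21 − 49 = -28
  N = 173 + 3·(-42) + 6·(-28) = -121
Option 3 (P − 37):
  R = 17
  P = 21 − 37 = -16
  N = 173 + 3·17 + 6·(-16) = 128
Comparing — Option 1: N=188, Option 2: N=-121, Option 3: N=128. Lowest is -121 (Option 2).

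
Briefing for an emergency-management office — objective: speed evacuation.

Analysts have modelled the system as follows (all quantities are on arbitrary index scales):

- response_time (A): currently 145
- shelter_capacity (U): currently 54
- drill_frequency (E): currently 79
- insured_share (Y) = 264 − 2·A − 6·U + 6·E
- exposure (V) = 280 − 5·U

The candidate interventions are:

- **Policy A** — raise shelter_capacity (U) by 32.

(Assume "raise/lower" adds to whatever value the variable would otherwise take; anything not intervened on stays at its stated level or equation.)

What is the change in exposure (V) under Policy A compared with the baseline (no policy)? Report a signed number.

Baseline:
  U = 54
  V = 280 − 5·54 = 10
Policy A (U + 32):
  U = 54 + 32 = 86
  V = 280 − 5·86 = -150
Change in V: -150 − 10 = -160

-160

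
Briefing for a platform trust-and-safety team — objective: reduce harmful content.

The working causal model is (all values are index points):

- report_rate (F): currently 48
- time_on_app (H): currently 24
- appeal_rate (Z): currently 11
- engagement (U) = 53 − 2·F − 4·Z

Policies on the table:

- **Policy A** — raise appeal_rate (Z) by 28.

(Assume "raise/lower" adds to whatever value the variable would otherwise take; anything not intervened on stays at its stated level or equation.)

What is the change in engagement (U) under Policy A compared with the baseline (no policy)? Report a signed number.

-112

Baseline:
  F = 48
  Z = 11
  U = 53 − 2·48 − 4·11 = -87
Policy A (Z + 28):
  F = 48
  Z = 11 + 28 = 39
  U = 53 − 2·48 − 4·39 = -199
Change in U: -199 − (-87) = -112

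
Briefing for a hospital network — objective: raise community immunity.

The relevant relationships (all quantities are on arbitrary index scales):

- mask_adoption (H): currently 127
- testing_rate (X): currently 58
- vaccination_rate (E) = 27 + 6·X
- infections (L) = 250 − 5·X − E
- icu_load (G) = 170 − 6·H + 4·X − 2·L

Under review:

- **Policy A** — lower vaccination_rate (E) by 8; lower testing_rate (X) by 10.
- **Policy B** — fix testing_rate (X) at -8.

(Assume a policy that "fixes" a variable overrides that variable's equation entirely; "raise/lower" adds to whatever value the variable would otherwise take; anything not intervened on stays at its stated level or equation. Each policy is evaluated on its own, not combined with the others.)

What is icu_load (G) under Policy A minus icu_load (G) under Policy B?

Policy A (E − 8, X − 10):
  H = 127
  X = 58 − 10 = 48
  E = 27 + 6·48 (−8 from intervention) = 307
  L = 250 − 5·48 − 307 = -297
  G = 170 − 6·127 + 4·48 − 2·(-297) = 194
Policy B (X := -8):
  H = 127
  X = -8
  E = 27 + 6·(-8) = -21
  L = 250 − 5·(-8) − (-21) = 311
  G = 170 − 6·127 + 4·(-8) − 2·311 = -1246
G: 194 − (-1246) = 1440

1440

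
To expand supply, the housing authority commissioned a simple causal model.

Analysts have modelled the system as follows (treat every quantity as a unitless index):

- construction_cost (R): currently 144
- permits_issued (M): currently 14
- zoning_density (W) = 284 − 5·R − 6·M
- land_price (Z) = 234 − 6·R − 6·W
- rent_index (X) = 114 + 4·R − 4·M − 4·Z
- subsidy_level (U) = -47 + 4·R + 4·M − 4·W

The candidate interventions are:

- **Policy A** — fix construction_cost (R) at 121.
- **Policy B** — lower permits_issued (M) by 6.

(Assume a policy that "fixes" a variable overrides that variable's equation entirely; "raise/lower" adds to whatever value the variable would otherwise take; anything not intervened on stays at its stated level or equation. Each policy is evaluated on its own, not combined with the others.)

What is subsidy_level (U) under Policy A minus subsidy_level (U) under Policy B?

-384

Policy A (R := 121):
  R = 121
  M = 14
  W = 284 − 5·121 − 6·14 = -405
  U = -47 + 4·121 + 4·14 − 4·(-405) = 2113
Policy B (M − 6):
  R = 144
  M = 14 − 6 = 8
  W = 284 − 5·144 − 6·8 = -484
  U = -47 + 4·144 + 4·8 − 4·(-484) = 2497
U: 2113 − 2497 = -384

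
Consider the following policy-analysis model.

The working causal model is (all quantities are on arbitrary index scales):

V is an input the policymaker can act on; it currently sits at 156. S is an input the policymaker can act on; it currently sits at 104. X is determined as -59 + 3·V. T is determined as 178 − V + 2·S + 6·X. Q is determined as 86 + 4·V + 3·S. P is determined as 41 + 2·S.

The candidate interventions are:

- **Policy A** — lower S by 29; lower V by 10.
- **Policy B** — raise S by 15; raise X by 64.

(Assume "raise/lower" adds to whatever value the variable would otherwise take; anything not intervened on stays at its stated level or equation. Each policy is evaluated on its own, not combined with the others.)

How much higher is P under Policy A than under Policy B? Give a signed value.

Policy A (S − 29, V − 10):
  S = 104 − 29 = 75
  P = 41 + 2·75 = 191
Policy B (S + 15, X + 64):
  S = 104 + 15 = 119
  P = 41 + 2·119 = 279
P: 191 − 279 = -88

-88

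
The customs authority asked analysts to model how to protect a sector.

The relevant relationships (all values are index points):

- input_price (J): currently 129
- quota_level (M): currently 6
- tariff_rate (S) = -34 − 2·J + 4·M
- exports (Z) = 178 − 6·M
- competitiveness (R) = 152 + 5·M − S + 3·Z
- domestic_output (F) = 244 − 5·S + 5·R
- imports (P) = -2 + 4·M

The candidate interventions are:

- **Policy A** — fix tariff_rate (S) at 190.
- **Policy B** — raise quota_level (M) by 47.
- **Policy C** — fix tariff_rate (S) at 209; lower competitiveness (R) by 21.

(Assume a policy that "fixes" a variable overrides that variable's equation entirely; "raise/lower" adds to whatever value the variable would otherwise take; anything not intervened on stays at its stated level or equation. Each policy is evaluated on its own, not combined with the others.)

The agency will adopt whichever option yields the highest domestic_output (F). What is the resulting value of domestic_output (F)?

1384

Policy A (S := 190):
  J = 129
  M = 6
  S = 190
  Z = 178 − 6·6 = 142
  R = 152 + 5·6 − 190 + 3·142 = 418
  F = 244 − 5·190 + 5·418 = 1384
Policy B (M + 47):
  J = 129
  M = 6 + 47 = 53
  S = -34 − 2·129 + 4·53 = -80
  Z = 178 − 6·53 = -140
  R = 152 + 5·53 − (-80) + 3·(-140) = 77
  F = 244 − 5·(-80) + 5·77 = 1029
Policy C (S := 209, R − 21):
  J = 129
  M = 6
  S = 209
  Z = 178 − 6·6 = 142
  R = 152 + 5·6 − 209 + 3·142 (−21 from intervention) = 378
  F = 244 − 5·209 + 5·378 = 1089
Comparing — Policy A: F=1384, Policy B: F=1029, Policy C: F=1089. Highest is 1384 (Policy A).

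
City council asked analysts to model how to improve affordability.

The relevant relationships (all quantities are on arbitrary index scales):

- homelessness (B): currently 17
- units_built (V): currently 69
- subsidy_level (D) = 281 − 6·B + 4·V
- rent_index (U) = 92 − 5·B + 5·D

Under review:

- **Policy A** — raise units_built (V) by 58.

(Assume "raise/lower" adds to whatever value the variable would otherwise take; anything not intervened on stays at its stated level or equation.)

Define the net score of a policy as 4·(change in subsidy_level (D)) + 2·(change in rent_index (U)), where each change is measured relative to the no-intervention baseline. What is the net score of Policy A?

Baseline:
  B = 17
  V = 69
  D = 281 − 6·17 + 4·69 = 455
  U = 92 − 5·17 + 5·455 = 2282
Policy A (V + 58):
  B = 17
  V = 69 + 58 = 127
  D = 281 − 6·17 + 4·127 = 687
  U = 92 − 5·17 + 5·687 = 3442
ΔD = 687 − 455 = 232; ΔU = 3442 − 2282 = 1160
Score = 4·232 + 2·1160 = 3248

3248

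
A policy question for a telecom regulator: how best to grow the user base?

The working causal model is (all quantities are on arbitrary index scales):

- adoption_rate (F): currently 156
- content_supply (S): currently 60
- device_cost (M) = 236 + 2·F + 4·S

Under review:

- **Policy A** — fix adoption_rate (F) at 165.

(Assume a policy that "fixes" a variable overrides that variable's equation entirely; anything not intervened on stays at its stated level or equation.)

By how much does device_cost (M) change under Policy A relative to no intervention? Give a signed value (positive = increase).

18

Baseline:
  F = 156
  S = 60
  M = 236 + 2·156 + 4·60 = 788
Policy A (F := 165):
  F = 165
  S = 60
  M = 236 + 2·165 + 4·60 = 806
Change in M: 806 − 788 = 18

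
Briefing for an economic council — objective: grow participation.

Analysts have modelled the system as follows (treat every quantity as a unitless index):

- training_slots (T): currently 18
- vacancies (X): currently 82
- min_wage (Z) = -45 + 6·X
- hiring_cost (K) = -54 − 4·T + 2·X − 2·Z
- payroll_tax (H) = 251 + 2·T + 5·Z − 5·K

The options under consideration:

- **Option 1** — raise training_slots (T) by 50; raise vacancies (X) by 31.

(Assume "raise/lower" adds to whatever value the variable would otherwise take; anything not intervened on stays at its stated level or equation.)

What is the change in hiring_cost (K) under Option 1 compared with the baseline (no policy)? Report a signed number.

Baseline:
  T = 18
  X = 82
  Z = -45 + 6·82 = 447
  K = -54 − 4·18 + 2·82 − 2·447 = -856
Option 1 (T + 50, X + 31):
  T = 18 + 50 = 68
  X = 82 + 31 = 113
  Z = -45 + 6·113 = 633
  K = -54 − 4·68 + 2·113 − 2·633 = -1366
Change in K: -1366 − (-856) = -510

-510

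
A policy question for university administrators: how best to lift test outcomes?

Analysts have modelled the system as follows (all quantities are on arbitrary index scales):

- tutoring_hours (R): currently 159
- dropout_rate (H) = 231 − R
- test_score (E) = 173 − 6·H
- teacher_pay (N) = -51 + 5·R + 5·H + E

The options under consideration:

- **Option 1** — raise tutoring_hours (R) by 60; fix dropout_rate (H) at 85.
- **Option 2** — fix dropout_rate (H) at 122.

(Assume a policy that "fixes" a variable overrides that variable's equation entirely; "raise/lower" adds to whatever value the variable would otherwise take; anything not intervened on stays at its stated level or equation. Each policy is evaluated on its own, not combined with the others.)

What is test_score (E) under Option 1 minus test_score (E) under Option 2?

222

Option 1 (R + 60, H := 85):
  R = 159 + 60 = 219
  H = 85
  E = 173 − 6·85 = -337
Option 2 (H := 122):
  R = 159
  H = 122
  E = 173 − 6·122 = -559
E: -337 − (-559) = 222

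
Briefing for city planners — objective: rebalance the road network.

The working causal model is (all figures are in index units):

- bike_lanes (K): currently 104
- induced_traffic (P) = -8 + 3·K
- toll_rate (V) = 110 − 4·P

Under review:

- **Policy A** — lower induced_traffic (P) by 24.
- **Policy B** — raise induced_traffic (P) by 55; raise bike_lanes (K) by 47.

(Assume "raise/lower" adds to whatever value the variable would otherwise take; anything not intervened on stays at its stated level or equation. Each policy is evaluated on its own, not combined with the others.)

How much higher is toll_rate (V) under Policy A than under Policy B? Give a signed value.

880

Policy A (P − 24):
  K = 104
  P = -8 + 3·104 (−24 from intervention) = 280
  V = 110 − 4·280 = -1010
Policy B (P + 55, K + 47):
  K = 104 + 47 = 151
  P = -8 + 3·151 (+55 from intervention) = 500
  V = 110 − 4·500 = -1890
V: -1010 − (-1890) = 880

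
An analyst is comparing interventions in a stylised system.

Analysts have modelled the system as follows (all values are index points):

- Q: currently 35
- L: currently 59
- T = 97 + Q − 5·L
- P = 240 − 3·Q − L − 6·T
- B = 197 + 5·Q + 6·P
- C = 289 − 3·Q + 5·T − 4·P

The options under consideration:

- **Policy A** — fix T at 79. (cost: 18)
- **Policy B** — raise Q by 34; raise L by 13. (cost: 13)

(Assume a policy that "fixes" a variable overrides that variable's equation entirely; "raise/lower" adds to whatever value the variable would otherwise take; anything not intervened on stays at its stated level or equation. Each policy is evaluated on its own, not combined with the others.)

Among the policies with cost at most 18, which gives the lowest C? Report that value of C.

-5388

Policy A (T := 79):
  Q = 35
  L = 59
  T = 79
  P = 240 − 3·35 − 59 − 6·79 = -398
  C = 289 − 3·35 + 5·79 − 4·(-398) = 2171
Policy B (Q + 34, L + 13):
  Q = 35 + 34 = 69
  L = 59 + 13 = 72
  T = 97 + 69 − 5·72 = -194
  P = 240 − 3·69 − 72 − 6·(-194) = 1125
  C = 289 − 3·69 + 5·(-194) − 4·1125 = -5388
Comparing — Policy A: C=2171, Policy B: C=-5388. Lowest is -5388 (Policy B).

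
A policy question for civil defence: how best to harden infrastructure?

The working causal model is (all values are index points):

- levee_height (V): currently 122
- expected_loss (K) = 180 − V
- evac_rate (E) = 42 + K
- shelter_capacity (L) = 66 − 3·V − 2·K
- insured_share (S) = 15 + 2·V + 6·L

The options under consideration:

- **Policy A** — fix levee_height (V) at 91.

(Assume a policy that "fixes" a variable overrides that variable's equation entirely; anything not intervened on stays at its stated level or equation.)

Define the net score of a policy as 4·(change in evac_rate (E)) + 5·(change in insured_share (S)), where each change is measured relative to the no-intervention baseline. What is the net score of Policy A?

744

Baseline:
  V = 122
  K = 180 − 122 = 58
  E = 42 + 58 = 100
  L = 66 − 3·122 − 2·58 = -416
  S = 15 + 2·122 + 6·(-416) = -2237
Policy A (V := 91):
  V = 91
  K = 180 − 91 = 89
  E = 42 + 89 = 131
  L = 66 − 3·91 − 2·89 = -385
  S = 15 + 2·91 + 6·(-385) = -2113
ΔE = 131 − 100 = 31; ΔS = -2113 − (-2237) = 124
Score = 4·31 + 5·124 = 744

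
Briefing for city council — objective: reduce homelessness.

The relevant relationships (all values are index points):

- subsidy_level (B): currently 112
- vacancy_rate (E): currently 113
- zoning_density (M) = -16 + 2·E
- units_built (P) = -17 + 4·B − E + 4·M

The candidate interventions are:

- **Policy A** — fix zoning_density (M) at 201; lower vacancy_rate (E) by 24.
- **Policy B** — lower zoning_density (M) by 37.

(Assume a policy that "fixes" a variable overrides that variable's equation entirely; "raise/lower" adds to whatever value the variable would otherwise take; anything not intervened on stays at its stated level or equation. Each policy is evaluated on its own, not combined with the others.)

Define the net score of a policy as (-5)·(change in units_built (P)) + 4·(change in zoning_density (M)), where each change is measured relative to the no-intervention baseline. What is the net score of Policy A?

24

Baseline:
  B = 112
  E = 113
  M = -16 + 2·113 = 210
  P = -17 + 4·112 − 113 + 4·210 = 1158
Policy A (M := 201, E − 24):
  B = 112
  E = 113 − 24 = 89
  M = 201
  P = -17 + 4·112 − 89 + 4·201 = 1146
ΔP = 1146 − 1158 = -12; ΔM = 201 − 210 = -9
Score = (-5)·(-12) + 4·(-9) = 24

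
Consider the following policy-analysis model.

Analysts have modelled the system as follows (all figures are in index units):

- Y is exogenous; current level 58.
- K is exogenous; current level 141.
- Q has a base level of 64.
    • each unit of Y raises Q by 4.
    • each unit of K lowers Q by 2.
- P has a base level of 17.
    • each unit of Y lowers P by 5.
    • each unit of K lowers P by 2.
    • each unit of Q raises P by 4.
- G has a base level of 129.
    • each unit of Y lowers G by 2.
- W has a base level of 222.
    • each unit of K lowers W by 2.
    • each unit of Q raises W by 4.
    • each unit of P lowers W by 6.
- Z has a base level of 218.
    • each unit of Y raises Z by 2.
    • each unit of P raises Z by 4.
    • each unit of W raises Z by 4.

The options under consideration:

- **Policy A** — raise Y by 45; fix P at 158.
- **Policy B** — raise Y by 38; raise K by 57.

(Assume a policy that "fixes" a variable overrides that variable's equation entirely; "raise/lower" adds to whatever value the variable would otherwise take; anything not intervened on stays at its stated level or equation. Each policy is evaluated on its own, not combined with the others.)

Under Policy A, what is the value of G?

Policy A (Y + 45, P := 158):
  Y = 58 + 45 = 103
  G = 129 − 2·103 = -77

-77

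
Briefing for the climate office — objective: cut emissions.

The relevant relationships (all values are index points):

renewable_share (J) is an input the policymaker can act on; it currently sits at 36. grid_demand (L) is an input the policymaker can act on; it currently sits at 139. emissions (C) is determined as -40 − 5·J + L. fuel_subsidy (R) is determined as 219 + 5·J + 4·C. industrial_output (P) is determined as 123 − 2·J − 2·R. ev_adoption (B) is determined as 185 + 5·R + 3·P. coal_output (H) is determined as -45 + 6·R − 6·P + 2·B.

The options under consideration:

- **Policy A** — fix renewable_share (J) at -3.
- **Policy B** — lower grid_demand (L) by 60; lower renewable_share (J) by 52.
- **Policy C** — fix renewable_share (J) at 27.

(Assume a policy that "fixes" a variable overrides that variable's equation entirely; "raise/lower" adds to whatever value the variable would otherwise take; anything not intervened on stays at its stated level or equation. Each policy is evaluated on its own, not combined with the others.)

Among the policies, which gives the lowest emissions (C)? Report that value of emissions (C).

Policy A (J := -3):
  J = -3
  L = 139
  C = -40 − 5·(-3) + 139 = 114
Policy B (L − 60, J − 52):
  J = 36 − 52 = -16
  L = 139 − 60 = 79
  C = -40 − 5·(-16) + 79 = 119
Policy C (J := 27):
  J = 27
  L = 139
  C = -40 − 5·27 + 139 = -36
Comparing — Policy A: C=114, Policy B: C=119, Policy C: C=-36. Lowest is -36 (Policy C).

-36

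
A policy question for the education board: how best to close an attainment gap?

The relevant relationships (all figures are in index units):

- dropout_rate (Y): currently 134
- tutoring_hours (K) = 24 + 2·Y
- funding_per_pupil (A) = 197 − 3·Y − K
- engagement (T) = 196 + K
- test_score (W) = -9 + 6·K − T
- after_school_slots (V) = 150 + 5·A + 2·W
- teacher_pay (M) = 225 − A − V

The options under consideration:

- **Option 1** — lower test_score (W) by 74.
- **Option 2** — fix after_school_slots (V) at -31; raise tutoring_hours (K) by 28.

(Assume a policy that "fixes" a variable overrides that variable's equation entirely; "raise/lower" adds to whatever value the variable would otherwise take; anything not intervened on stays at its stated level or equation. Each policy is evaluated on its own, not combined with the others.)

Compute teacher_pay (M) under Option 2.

781

Option 2 (V := -31, K + 28):
  Y = 134
  K = 24 + 2·134 (+28 from intervention) = 320
  A = 197 − 3·134 − 320 = -525
  T = 196 + 320 = 516
  W = -9 + 6·320 − 516 = 1395
  V = -31
  M = 225 − (-525) − (-31) = 781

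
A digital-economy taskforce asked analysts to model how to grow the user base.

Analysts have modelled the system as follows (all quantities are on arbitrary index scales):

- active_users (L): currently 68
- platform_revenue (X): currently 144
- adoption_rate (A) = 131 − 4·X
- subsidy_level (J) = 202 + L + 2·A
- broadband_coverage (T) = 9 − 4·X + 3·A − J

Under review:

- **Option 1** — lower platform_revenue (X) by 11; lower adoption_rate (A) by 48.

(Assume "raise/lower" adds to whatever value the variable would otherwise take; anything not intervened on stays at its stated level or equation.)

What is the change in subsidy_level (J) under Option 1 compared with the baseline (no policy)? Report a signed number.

-8

Baseline:
  L = 68
  X = 144
  A = 131 − 4·144 = -445
  J = 202 + 68 + 2·(-445) = -620
Option 1 (X − 11, A − 48):
  L = 68
  X = 144 − 11 = 133
  A = 131 − 4·133 (−48 from intervention) = -449
  J = 202 + 68 + 2·(-449) = -628
Change in J: -628 − (-620) = -8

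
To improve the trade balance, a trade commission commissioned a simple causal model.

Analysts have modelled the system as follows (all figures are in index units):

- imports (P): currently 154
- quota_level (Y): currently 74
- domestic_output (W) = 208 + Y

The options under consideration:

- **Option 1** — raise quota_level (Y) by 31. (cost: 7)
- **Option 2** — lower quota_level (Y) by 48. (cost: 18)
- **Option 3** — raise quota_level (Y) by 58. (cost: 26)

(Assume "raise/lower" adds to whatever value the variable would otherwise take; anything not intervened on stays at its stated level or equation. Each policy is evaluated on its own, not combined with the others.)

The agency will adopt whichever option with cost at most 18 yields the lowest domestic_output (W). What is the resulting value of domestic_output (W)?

234

Option 1 (Y + 31):
  Y = 74 + 31 = 105
  W = 208 + 105 = 313
Option 2 (Y − 48):
  Y = 74 − 48 = 26
  W = 208 + 26 = 234
Comparing — Option 1: W=313, Option 2: W=234. Lowest is 234 (Option 2).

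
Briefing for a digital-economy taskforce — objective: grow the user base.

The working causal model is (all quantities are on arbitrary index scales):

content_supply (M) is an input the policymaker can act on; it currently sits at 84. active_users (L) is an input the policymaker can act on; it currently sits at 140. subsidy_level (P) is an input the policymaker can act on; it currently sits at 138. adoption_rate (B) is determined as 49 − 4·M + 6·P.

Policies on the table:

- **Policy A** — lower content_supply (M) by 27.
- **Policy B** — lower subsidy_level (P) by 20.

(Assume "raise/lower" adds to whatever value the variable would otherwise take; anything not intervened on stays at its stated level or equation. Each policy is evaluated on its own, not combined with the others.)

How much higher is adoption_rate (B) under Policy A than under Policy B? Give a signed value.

228

Policy A (M − 27):
  M = 84 − 27 = 57
  P = 138
  B = 49 − 4·57 + 6·138 = 649
Policy B (P − 20):
  M = 84
  P = 138 − 20 = 118
  B = 49 − 4·84 + 6·118 = 421
B: 649 − 421 = 228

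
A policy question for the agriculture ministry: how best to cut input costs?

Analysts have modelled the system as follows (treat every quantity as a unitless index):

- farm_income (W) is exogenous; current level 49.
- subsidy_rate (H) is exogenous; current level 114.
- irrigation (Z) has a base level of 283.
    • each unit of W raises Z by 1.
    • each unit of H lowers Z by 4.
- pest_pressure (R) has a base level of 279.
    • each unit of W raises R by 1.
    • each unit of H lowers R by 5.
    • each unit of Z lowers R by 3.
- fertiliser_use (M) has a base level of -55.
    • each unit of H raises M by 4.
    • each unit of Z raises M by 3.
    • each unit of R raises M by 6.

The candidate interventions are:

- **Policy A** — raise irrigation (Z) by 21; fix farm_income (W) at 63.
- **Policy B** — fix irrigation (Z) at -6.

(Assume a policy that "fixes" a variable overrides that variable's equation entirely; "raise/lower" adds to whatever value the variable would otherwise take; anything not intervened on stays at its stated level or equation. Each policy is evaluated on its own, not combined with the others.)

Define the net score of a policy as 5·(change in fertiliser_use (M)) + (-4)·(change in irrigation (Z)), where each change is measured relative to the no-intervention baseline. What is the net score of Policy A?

-2345

Baseline:
  W = 49
  H = 114
  Z = 283 + 49 − 4·114 = -124
  R = 279 + 49 − 5·114 − 3·(-124) = 130
  M = -55 + 4·114 + 3·(-124) + 6·130 = 809
Policy A (Z + 21, W := 63):
  W = 63
  H = 114
  Z = 283 + 63 − 4·114 (+21 from intervention) = -89
  R = 279 + 63 − 5·114 − 3·(-89) = 39
  M = -55 + 4·114 + 3·(-89) + 6·39 = 368
ΔM = 368 − 809 = -441; ΔZ = -89 − (-124) = 35
Score = 5·(-441) + (-4)·35 = -2345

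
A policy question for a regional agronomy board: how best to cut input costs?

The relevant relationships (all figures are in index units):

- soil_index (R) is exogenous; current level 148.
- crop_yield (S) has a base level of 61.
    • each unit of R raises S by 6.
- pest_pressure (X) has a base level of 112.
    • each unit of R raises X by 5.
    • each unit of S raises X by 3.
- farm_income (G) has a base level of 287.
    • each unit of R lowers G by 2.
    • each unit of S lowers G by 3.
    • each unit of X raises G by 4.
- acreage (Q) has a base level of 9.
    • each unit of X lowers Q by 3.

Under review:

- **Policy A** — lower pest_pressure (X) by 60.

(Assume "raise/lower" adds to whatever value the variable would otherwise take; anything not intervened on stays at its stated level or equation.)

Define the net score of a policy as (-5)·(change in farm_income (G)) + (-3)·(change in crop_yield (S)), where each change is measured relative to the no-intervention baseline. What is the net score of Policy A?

Baseline:
  R = 148
  S = 61 + 6·148 = 949
  X = 112 + 5·148 + 3·949 = 3699
  G = 287 − 2·148 − 3·949 + 4·3699 = 11940
Policy A (X − 60):
  R = 148
  S = 61 + 6·148 = 949
  X = 112 + 5·148 + 3·949 (−60 from intervention) = 3639
  G = 287 − 2·148 − 3·949 + 4·3639 = 11700
ΔG = 11700 − 11940 = -240; ΔS = 949 − 949 = 0
Score = (-5)·(-240) + (-3)·0 = 1200

1200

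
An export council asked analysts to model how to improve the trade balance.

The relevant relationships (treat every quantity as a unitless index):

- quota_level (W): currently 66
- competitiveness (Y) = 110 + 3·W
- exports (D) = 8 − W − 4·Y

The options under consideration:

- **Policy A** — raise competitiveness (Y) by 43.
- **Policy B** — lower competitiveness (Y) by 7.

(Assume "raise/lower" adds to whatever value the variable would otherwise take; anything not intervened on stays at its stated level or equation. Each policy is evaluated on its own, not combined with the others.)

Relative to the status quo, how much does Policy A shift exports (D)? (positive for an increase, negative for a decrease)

Baseline:
  W = 66
  Y = 110 + 3·66 = 308
  D = 8 − 66 − 4·308 = -1290
Policy A (Y + 43):
  W = 66
  Y = 110 + 3·66 (+43 from intervention) = 351
  D = 8 − 66 − 4·351 = -1462
Change in D: -1462 − (-1290) = -172

-172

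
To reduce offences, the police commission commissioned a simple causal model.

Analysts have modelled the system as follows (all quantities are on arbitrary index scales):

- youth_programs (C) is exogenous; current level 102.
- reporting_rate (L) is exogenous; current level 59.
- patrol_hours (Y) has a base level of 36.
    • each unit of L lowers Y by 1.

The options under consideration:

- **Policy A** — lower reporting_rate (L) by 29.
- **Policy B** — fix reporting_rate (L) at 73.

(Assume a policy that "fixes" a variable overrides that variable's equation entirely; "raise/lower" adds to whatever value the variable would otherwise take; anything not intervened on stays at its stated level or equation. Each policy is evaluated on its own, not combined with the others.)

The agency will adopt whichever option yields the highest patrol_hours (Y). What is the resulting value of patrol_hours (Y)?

Policy A (L − 29):
  L = 59 − 29 = 30
  Y = 36 − 30 = 6
Policy B (L := 73):
  L = 73
  Y = 36 − 73 = -37
Comparing — Policy A: Y=6, Policy B: Y=-37. Highest is 6 (Policy A).

6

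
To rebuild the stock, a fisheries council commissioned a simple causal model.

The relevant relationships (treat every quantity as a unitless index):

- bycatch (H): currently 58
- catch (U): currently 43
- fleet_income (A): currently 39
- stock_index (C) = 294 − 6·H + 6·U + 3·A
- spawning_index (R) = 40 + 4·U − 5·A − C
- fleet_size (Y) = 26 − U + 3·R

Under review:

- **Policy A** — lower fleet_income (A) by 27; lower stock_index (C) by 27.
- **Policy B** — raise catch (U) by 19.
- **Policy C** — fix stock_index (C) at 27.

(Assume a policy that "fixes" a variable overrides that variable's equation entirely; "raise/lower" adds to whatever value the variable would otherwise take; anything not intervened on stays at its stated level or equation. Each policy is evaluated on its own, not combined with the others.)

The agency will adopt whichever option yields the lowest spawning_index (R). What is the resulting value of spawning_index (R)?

Policy A (A − 27, C − 27):
  H = 58
  U = 43
  A = 39 − 27 = 12
  C = 294 − 6·58 + 6·43 + 3·12 (−27 from intervention) = 213
  R = 40 + 4·43 − 5·12 − 213 = -61
Policy B (U + 19):
  H = 58
  U = 43 + 19 = 62
  A = 39
  C = 294 − 6·58 + 6·62 + 3·39 = 435
  R = 40 + 4·62 − 5·39 − 435 = -342
Policy C (C := 27):
  H = 58
  U = 43
  A = 39
  C = 27
  R = 40 + 4·43 − 5·39 − 27 = -10
Comparing — Policy A: R=-61, Policy B: R=-342, Policy C: R=-10. Lowest is -342 (Policy B).

-342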